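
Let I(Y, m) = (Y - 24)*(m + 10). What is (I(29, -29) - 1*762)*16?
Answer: -13712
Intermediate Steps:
I(Y, m) = (-24 + Y)*(10 + m)
(I(29, -29) - 1*762)*16 = ((-240 - 24*(-29) + 10*29 + 29*(-29)) - 1*762)*16 = ((-240 + 696 + 290 - 841) - 762)*16 = (-95 - 762)*16 = -857*16 = -13712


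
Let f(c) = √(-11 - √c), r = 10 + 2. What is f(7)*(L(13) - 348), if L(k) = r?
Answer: -336*I*√(11 + √7) ≈ -1241.2*I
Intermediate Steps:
r = 12
L(k) = 12
f(7)*(L(13) - 348) = √(-11 - √7)*(12 - 348) = √(-11 - √7)*(-336) = -336*√(-11 - √7)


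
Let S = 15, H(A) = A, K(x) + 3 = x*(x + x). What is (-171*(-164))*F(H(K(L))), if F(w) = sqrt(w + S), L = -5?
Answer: 28044*sqrt(62) ≈ 2.2082e+5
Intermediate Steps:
K(x) = -3 + 2*x**2 (K(x) = -3 + x*(x + x) = -3 + x*(2*x) = -3 + 2*x**2)
F(w) = sqrt(15 + w) (F(w) = sqrt(w + 15) = sqrt(15 + w))
(-171*(-164))*F(H(K(L))) = (-171*(-164))*sqrt(15 + (-3 + 2*(-5)**2)) = 28044*sqrt(15 + (-3 + 2*25)) = 28044*sqrt(15 + (-3 + 50)) = 28044*sqrt(15 + 47) = 28044*sqrt(62)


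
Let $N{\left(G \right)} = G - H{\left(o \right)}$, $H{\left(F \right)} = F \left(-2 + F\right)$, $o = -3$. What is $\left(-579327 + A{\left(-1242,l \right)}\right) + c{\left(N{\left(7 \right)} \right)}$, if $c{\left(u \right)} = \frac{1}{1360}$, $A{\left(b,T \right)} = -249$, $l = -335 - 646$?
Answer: $- \frac{788223359}{1360} \approx -5.7958 \cdot 10^{5}$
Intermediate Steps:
$l = -981$
$N{\left(G \right)} = -15 + G$ ($N{\left(G \right)} = G - - 3 \left(-2 - 3\right) = G - \left(-3\right) \left(-5\right) = G - 15 = -15 + G$)
$c{\left(u \right)} = \frac{1}{1360}$
$\left(-579327 + A{\left(-1242,l \right)}\right) + c{\left(N{\left(7 \right)} \right)} = \left(-579327 - 249\right) + \frac{1}{1360} = -579576 + \frac{1}{1360} = - \frac{788223359}{1360}$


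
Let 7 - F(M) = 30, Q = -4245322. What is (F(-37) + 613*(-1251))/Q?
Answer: 383443/2122661 ≈ 0.18064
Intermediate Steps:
F(M) = -23 (F(M) = 7 - 1*30 = 7 - 30 = -23)
(F(-37) + 613*(-1251))/Q = (-23 + 613*(-1251))/(-4245322) = (-23 - 766863)*(-1/4245322) = -766886*(-1/4245322) = 383443/2122661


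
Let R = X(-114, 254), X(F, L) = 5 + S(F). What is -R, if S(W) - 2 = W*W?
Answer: -13003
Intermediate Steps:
S(W) = 2 + W**2 (S(W) = 2 + W*W = 2 + W**2)
X(F, L) = 7 + F**2 (X(F, L) = 5 + (2 + F**2) = 7 + F**2)
R = 13003 (R = 7 + (-114)**2 = 7 + 12996 = 13003)
-R = -1*13003 = -13003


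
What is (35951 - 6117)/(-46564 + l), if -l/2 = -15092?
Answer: -2131/1170 ≈ -1.8214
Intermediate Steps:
l = 30184 (l = -2*(-15092) = 30184)
(35951 - 6117)/(-46564 + l) = (35951 - 6117)/(-46564 + 30184) = 29834/(-16380) = 29834*(-1/16380) = -2131/1170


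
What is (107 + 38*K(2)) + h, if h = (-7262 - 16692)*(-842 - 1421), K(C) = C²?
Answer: 54208161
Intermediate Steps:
h = 54207902 (h = -23954*(-2263) = 54207902)
(107 + 38*K(2)) + h = (107 + 38*2²) + 54207902 = (107 + 38*4) + 54207902 = (107 + 152) + 54207902 = 259 + 54207902 = 54208161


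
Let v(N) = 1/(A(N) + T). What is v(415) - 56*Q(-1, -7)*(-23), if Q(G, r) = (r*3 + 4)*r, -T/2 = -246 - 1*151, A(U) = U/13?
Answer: 1645681477/10737 ≈ 1.5327e+5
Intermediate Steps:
A(U) = U/13 (A(U) = U*(1/13) = U/13)
T = 794 (T = -2*(-246 - 1*151) = -2*(-246 - 151) = -2*(-397) = 794)
Q(G, r) = r*(4 + 3*r) (Q(G, r) = (3*r + 4)*r = (4 + 3*r)*r = r*(4 + 3*r))
v(N) = 1/(794 + N/13) (v(N) = 1/(N/13 + 794) = 1/(794 + N/13))
v(415) - 56*Q(-1, -7)*(-23) = 13/(10322 + 415) - (-392)*(4 + 3*(-7))*(-23) = 13/10737 - (-392)*(4 - 21)*(-23) = 13*(1/10737) - (-392)*(-17)*(-23) = 13/10737 - 56*119*(-23) = 13/10737 - 6664*(-23) = 13/10737 + 153272 = 1645681477/10737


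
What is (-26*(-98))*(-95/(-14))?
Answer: 17290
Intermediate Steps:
(-26*(-98))*(-95/(-14)) = 2548*(-95*(-1/14)) = 2548*(95/14) = 17290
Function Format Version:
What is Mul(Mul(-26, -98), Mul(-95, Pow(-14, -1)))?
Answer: 17290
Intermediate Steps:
Mul(Mul(-26, -98), Mul(-95, Pow(-14, -1))) = Mul(2548, Mul(-95, Rational(-1, 14))) = Mul(2548, Rational(95, 14)) = 17290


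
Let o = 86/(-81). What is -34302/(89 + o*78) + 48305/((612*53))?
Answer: -30032664209/5416812 ≈ -5544.3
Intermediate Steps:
o = -86/81 (o = 86*(-1/81) = -86/81 ≈ -1.0617)
-34302/(89 + o*78) + 48305/((612*53)) = -34302/(89 - 86/81*78) + 48305/((612*53)) = -34302/(89 - 2236/27) + 48305/32436 = -34302/167/27 + 48305*(1/32436) = -34302*27/167 + 48305/32436 = -926154/167 + 48305/32436 = -30032664209/5416812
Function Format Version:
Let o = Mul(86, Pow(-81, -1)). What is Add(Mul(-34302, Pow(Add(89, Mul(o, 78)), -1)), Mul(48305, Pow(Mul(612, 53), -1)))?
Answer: Rational(-30032664209, 5416812) ≈ -5544.3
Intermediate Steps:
o = Rational(-86, 81) (o = Mul(86, Rational(-1, 81)) = Rational(-86, 81) ≈ -1.0617)
Add(Mul(-34302, Pow(Add(89, Mul(o, 78)), -1)), Mul(48305, Pow(Mul(612, 53), -1))) = Add(Mul(-34302, Pow(Add(89, Mul(Rational(-86, 81), 78)), -1)), Mul(48305, Pow(Mul(612, 53), -1))) = Add(Mul(-34302, Pow(Add(89, Rational(-2236, 27)), -1)), Mul(48305, Pow(32436, -1))) = Add(Mul(-34302, Pow(Rational(167, 27), -1)), Mul(48305, Rational(1, 32436))) = Add(Mul(-34302, Rational(27, 167)), Rational(48305, 32436)) = Add(Rational(-926154, 167), Rational(48305, 32436)) = Rational(-30032664209, 5416812)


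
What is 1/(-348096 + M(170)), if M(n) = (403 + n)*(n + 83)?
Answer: -1/203127 ≈ -4.9230e-6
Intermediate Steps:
M(n) = (83 + n)*(403 + n) (M(n) = (403 + n)*(83 + n) = (83 + n)*(403 + n))
1/(-348096 + M(170)) = 1/(-348096 + (33449 + 170² + 486*170)) = 1/(-348096 + (33449 + 28900 + 82620)) = 1/(-348096 + 144969) = 1/(-203127) = -1/203127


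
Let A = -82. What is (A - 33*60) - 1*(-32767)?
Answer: 30705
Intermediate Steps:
(A - 33*60) - 1*(-32767) = (-82 - 33*60) - 1*(-32767) = (-82 - 1980) + 32767 = -2062 + 32767 = 30705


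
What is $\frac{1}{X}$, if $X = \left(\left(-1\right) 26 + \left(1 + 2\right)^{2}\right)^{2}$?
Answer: $\frac{1}{289} \approx 0.0034602$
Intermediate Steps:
$X = 289$ ($X = \left(-26 + 3^{2}\right)^{2} = \left(-26 + 9\right)^{2} = \left(-17\right)^{2} = 289$)
$\frac{1}{X} = \frac{1}{289}$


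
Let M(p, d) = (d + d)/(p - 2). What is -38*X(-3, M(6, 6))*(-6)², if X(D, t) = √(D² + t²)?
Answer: -4104*√2 ≈ -5803.9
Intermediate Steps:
M(p, d) = 2*d/(-2 + p) (M(p, d) = (2*d)/(-2 + p) = 2*d/(-2 + p))
-38*X(-3, M(6, 6))*(-6)² = -38*√((-3)² + (2*6/(-2 + 6))²)*(-6)² = -38*√(9 + (2*6/4)²)*36 = -38*√(9 + (2*6*(¼))²)*36 = -38*√(9 + 3²)*36 = -38*√(9 + 9)*36 = -114*√2*36 = -4104*√2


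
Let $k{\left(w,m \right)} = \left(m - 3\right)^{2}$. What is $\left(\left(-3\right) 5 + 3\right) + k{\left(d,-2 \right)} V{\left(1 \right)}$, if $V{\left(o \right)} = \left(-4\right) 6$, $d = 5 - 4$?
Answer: $-612$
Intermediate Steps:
$d = 1$
$k{\left(w,m \right)} = \left(-3 + m\right)^{2}$
$V{\left(o \right)} = -24$
$\left(\left(-3\right) 5 + 3\right) + k{\left(d,-2 \right)} V{\left(1 \right)} = \left(\left(-3\right) 5 + 3\right) + \left(-3 - 2\right)^{2} \left(-24\right) = \left(-15 + 3\right) + \left(-5\right)^{2} \left(-24\right) = -12 + 25 \left(-24\right) = -12 - 600 = -612$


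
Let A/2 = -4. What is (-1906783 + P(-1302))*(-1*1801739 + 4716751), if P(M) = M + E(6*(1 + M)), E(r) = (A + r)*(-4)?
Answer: -5470979056948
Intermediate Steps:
A = -8 (A = 2*(-4) = -8)
E(r) = 32 - 4*r (E(r) = (-8 + r)*(-4) = 32 - 4*r)
P(M) = 8 - 23*M (P(M) = M + (32 - 24*(1 + M)) = M + (32 - 4*(6 + 6*M)) = M + (32 + (-24 - 24*M)) = M + (8 - 24*M) = 8 - 23*M)
(-1906783 + P(-1302))*(-1*1801739 + 4716751) = (-1906783 + (8 - 23*(-1302)))*(-1*1801739 + 4716751) = (-1906783 + (8 + 29946))*(-1801739 + 4716751) = (-1906783 + 29954)*2915012 = -1876829*2915012 = -5470979056948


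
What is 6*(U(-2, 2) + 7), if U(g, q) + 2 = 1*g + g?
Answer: 6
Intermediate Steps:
U(g, q) = -2 + 2*g (U(g, q) = -2 + (1*g + g) = -2 + (g + g) = -2 + 2*g)
6*(U(-2, 2) + 7) = 6*((-2 + 2*(-2)) + 7) = 6*((-2 - 4) + 7) = 6*(-6 + 7) = 6*1 = 6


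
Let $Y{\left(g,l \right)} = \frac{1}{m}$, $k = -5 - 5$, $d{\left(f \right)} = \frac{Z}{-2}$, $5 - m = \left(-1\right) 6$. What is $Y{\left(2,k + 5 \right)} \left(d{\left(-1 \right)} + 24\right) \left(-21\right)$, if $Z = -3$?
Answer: $- \frac{1071}{22} \approx -48.682$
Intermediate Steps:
$m = 11$ ($m = 5 - \left(-1\right) 6 = 5 - -6 = 5 + 6 = 11$)
$d{\left(f \right)} = \frac{3}{2}$ ($d{\left(f \right)} = - \frac{3}{-2} = \left(-3\right) \left(- \frac{1}{2}\right) = \frac{3}{2}$)
$k = -10$ ($k = -5 - 5 = -10$)
$Y{\left(g,l \right)} = \frac{1}{11}$
$Y{\left(2,k + 5 \right)} \left(d{\left(-1 \right)} + 24\right) \left(-21\right) = \frac{\frac{3}{2} + 24}{11} \left(-21\right) = \frac{1}{11} \cdot \frac{51}{2} \left(-21\right) = \frac{51}{22} \left(-21\right) = - \frac{1071}{22}$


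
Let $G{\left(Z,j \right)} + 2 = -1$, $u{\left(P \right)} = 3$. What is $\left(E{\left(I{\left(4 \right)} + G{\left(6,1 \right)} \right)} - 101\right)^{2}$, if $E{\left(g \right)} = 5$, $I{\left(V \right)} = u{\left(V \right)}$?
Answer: $9216$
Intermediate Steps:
$G{\left(Z,j \right)} = -3$ ($G{\left(Z,j \right)} = -2 - 1 = -3$)
$I{\left(V \right)} = 3$
$\left(E{\left(I{\left(4 \right)} + G{\left(6,1 \right)} \right)} - 101\right)^{2} = \left(5 - 101\right)^{2} = \left(-96\right)^{2} = 9216$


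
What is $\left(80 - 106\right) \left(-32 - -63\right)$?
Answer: $-806$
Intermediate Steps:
$\left(80 - 106\right) \left(-32 - -63\right) = - 26 \left(-32 + 63\right) = \left(-26\right) 31 = -806$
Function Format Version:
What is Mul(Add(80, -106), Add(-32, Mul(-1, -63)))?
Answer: -806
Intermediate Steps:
Mul(Add(80, -106), Add(-32, Mul(-1, -63))) = Mul(-26, Add(-32, 63)) = Mul(-26, 31) = -806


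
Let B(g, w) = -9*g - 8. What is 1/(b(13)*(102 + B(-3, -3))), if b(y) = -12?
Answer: -1/1452 ≈ -0.00068871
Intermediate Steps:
B(g, w) = -8 - 9*g
1/(b(13)*(102 + B(-3, -3))) = 1/(-12*(102 + (-8 - 9*(-3)))) = 1/(-12*(102 + (-8 + 27))) = 1/(-12*(102 + 19)) = 1/(-12*121) = 1/(-1452) = -1/1452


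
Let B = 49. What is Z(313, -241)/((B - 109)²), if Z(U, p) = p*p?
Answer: 58081/3600 ≈ 16.134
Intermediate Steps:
Z(U, p) = p²
Z(313, -241)/((B - 109)²) = (-241)²/((49 - 109)²) = 58081/((-60)²) = 58081/3600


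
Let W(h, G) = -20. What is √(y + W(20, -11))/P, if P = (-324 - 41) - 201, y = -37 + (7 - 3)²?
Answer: -I*√41/566 ≈ -0.011313*I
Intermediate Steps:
y = -21 (y = -37 + 4² = -37 + 16 = -21)
P = -566 (P = -365 - 201 = -566)
√(y + W(20, -11))/P = √(-21 - 20)/(-566) = √(-41)*(-1/566) = (I*√41)*(-1/566) = -I*√41/566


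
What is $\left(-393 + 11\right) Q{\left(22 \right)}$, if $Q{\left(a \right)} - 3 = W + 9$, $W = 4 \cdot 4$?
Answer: $-10696$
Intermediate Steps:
$W = 16$
$Q{\left(a \right)} = 28$ ($Q{\left(a \right)} = 3 + \left(16 + 9\right) = 3 + 25 = 28$)
$\left(-393 + 11\right) Q{\left(22 \right)} = \left(-393 + 11\right) 28 = \left(-382\right) 28 = -10696$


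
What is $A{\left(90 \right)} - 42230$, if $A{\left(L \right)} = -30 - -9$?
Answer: $-42251$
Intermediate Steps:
$A{\left(L \right)} = -21$ ($A{\left(L \right)} = -30 + 9 = -21$)
$A{\left(90 \right)} - 42230 = -21 - 42230 = -42251$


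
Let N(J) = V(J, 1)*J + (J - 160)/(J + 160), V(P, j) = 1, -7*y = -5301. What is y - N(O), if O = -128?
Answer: 6260/7 ≈ 894.29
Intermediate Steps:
y = 5301/7 (y = -1/7*(-5301) = 5301/7 ≈ 757.29)
N(J) = J + (-160 + J)/(160 + J) (N(J) = 1*J + (J - 160)/(J + 160) = J + (-160 + J)/(160 + J))
y - N(O) = 5301/7 - (-160 + (-128)**2 + 161*(-128))/(160 - 128) = 5301/7 - (-160 + 16384 - 20608)/32 = 5301/7 - (-4384)/32 = 5301/7 - 1*(-137) = 5301/7 + 137 = 6260/7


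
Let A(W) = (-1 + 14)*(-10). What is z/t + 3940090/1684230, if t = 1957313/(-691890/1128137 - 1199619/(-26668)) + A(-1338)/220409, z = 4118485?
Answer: 209199044055863482095914439623/2185965419765738464691149386 ≈ 95.701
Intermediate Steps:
A(W) = -130 (A(W) = 13*(-10) = -130)
t = 12979019609944832146982/294220283854488747 (t = 1957313/(-691890/1128137 - 1199619/(-26668)) - 130/220409 = 1957313/(-691890*1/1128137 - 1199619*(-1/26668)) - 130*1/220409 = 1957313/(-691890/1128137 + 1199619/26668) - 130/220409 = 1957313/(1334883257283/30085157516) - 130/220409 = 1957313*(30085157516/1334883257283) - 130/220409 = 58886069913114508/1334883257283 - 130/220409 = 12979019609944832146982/294220283854488747 ≈ 44113.)
z/t + 3940090/1684230 = 4118485/(12979019609944832146982/294220283854488747) + 3940090/1684230 = 4118485*(294220283854488747/12979019609944832146982) + 3940090*(1/1684230) = 1211741825750454087188295/12979019609944832146982 + 394009/168423 = 209199044055863482095914439623/2185965419765738464691149386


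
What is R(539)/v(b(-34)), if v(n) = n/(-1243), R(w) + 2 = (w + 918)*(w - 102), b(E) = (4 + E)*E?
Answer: -791426801/1020 ≈ -7.7591e+5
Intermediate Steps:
b(E) = E*(4 + E)
R(w) = -2 + (-102 + w)*(918 + w) (R(w) = -2 + (w + 918)*(w - 102) = -2 + (918 + w)*(-102 + w) = -2 + (-102 + w)*(918 + w))
v(n) = -n/1243 (v(n) = n*(-1/1243) = -n/1243)
R(539)/v(b(-34)) = (-93638 + 539² + 816*539)/((-(-34)*(4 - 34)/1243)) = (-93638 + 290521 + 439824)/((-(-34)*(-30)/1243)) = 636707/((-1/1243*1020)) = 636707/(-1020/1243) = 636707*(-1243/1020) = -791426801/1020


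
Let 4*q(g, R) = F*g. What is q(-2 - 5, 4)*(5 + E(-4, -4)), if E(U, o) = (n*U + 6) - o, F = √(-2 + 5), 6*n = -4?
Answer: -371*√3/12 ≈ -53.549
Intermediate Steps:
n = -⅔ (n = (⅙)*(-4) = -⅔ ≈ -0.66667)
F = √3 ≈ 1.7320
q(g, R) = g*√3/4 (q(g, R) = (√3*g)/4 = (g*√3)/4 = g*√3/4)
E(U, o) = 6 - o - 2*U/3 (E(U, o) = (-2*U/3 + 6) - o = (6 - 2*U/3) - o = 6 - o - 2*U/3)
q(-2 - 5, 4)*(5 + E(-4, -4)) = ((-2 - 5)*√3/4)*(5 + (6 - 1*(-4) - ⅔*(-4))) = ((¼)*(-7)*√3)*(5 + (6 + 4 + 8/3)) = (-7*√3/4)*(5 + 38/3) = -7*√3/4*(53/3) = -371*√3/12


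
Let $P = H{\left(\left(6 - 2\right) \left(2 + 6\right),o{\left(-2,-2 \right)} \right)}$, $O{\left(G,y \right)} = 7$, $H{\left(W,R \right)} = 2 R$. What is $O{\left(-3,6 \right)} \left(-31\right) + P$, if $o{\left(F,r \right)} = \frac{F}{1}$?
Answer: $-221$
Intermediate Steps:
$o{\left(F,r \right)} = F$ ($o{\left(F,r \right)} = F 1 = F$)
$P = -4$ ($P = 2 \left(-2\right) = -4$)
$O{\left(-3,6 \right)} \left(-31\right) + P = 7 \left(-31\right) - 4 = -217 - 4 = -221$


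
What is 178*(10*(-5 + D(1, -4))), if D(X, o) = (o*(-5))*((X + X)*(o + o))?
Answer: -578500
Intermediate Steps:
D(X, o) = -20*X*o² (D(X, o) = (-5*o)*((2*X)*(2*o)) = (-5*o)*(4*X*o) = -20*X*o²)
178*(10*(-5 + D(1, -4))) = 178*(10*(-5 - 20*1*(-4)²)) = 178*(10*(-5 - 20*1*16)) = 178*(10*(-5 - 320)) = 178*(10*(-325)) = 178*(-3250) = -578500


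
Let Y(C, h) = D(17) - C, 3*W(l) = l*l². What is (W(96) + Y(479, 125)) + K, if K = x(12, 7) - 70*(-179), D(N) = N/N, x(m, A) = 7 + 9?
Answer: 306980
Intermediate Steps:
x(m, A) = 16
D(N) = 1
W(l) = l³/3 (W(l) = (l*l²)/3 = l³/3)
K = 12546 (K = 16 - 70*(-179) = 16 + 12530 = 12546)
Y(C, h) = 1 - C
(W(96) + Y(479, 125)) + K = ((⅓)*96³ + (1 - 1*479)) + 12546 = ((⅓)*884736 + (1 - 479)) + 12546 = (294912 - 478) + 12546 = 294434 + 12546 = 306980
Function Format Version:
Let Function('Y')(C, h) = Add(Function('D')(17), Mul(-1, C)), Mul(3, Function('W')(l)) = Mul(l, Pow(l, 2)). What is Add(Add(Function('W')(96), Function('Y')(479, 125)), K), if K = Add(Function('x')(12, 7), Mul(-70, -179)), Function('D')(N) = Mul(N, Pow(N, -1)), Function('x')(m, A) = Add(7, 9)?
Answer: 306980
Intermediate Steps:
Function('x')(m, A) = 16
Function('D')(N) = 1
Function('W')(l) = Mul(Rational(1, 3), Pow(l, 3)) (Function('W')(l) = Mul(Rational(1, 3), Mul(l, Pow(l, 2))) = Mul(Rational(1, 3), Pow(l, 3)))
K = 12546 (K = Add(16, Mul(-70, -179)) = Add(16, 12530) = 12546)
Function('Y')(C, h) = Add(1, Mul(-1, C))
Add(Add(Function('W')(96), Function('Y')(479, 125)), K) = Add(Add(Mul(Rational(1, 3), Pow(96, 3)), Add(1, Mul(-1, 479))), 12546) = Add(Add(Mul(Rational(1, 3), 884736), Add(1, -479)), 12546) = Add(Add(294912, -478), 12546) = Add(294434, 12546) = 306980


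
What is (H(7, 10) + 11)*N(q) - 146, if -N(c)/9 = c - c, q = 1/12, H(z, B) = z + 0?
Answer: -146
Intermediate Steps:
H(z, B) = z
q = 1/12 ≈ 0.083333
N(c) = 0 (N(c) = -9*(c - c) = -9*0 = 0)
(H(7, 10) + 11)*N(q) - 146 = (7 + 11)*0 - 146 = 18*0 - 146 = 0 - 146 = -146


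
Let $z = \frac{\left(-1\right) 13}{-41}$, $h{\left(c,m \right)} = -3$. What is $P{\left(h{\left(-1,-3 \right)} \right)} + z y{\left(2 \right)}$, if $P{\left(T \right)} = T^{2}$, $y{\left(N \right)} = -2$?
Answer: $\frac{343}{41} \approx 8.3659$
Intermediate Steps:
$z = \frac{13}{41}$ ($z = \left(-13\right) \left(- \frac{1}{41}\right) = \frac{13}{41} \approx 0.31707$)
$P{\left(h{\left(-1,-3 \right)} \right)} + z y{\left(2 \right)} = \left(-3\right)^{2} + \frac{13}{41} \left(-2\right) = 9 - \frac{26}{41} = \frac{343}{41}$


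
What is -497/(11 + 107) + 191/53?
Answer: -3803/6254 ≈ -0.60809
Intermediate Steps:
-497/(11 + 107) + 191/53 = -497/118 + 191*(1/53) = -497*1/118 + 191/53 = -497/118 + 191/53 = -3803/6254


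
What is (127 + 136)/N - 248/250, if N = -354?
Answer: -76771/44250 ≈ -1.7349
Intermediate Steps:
(127 + 136)/N - 248/250 = (127 + 136)/(-354) - 248/250 = 263*(-1/354) - 248*1/250 = -263/354 - 124/125 = -76771/44250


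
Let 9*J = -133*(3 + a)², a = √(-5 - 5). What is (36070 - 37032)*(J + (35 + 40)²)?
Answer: -48829196/9 + 255892*I*√10/3 ≈ -5.4255e+6 + 2.6973e+5*I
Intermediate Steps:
a = I*√10 (a = √(-10) = I*√10 ≈ 3.1623*I)
J = -133*(3 + I*√10)²/9 (J = (-133*(3 + I*√10)²)/9 = -133*(3 + I*√10)²/9 ≈ 14.778 - 280.39*I)
(36070 - 37032)*(J + (35 + 40)²) = (36070 - 37032)*((133/9 - 266*I*√10/3) + (35 + 40)²) = -962*((133/9 - 266*I*√10/3) + 75²) = -962*((133/9 - 266*I*√10/3) + 5625) = -962*(50758/9 - 266*I*√10/3) = -48829196/9 + 255892*I*√10/3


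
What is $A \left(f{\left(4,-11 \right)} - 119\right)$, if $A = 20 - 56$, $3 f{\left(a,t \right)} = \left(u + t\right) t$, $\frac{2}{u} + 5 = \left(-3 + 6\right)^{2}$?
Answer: $2898$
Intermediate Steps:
$u = \frac{1}{2}$ ($u = \frac{2}{-5 + \left(-3 + 6\right)^{2}} = \frac{2}{-5 + 3^{2}} = \frac{2}{-5 + 9} = \frac{2}{4} = 2 \cdot \frac{1}{4} = \frac{1}{2} \approx 0.5$)
$f{\left(a,t \right)} = \frac{t \left(\frac{1}{2} + t\right)}{3}$ ($f{\left(a,t \right)} = \frac{\left(\frac{1}{2} + t\right) t}{3} = \frac{t \left(\frac{1}{2} + t\right)}{3}$)
$A = -36$
$A \left(f{\left(4,-11 \right)} - 119\right) = - 36 \left(\frac{1}{6} \left(-11\right) \left(1 + 2 \left(-11\right)\right) - 119\right) = - 36 \left(\frac{1}{6} \left(-11\right) \left(1 - 22\right) - 119\right) = - 36 \left(\frac{1}{6} \left(-11\right) \left(-21\right) - 119\right) = - 36 \left(\frac{77}{2} - 119\right) = \left(-36\right) \left(- \frac{161}{2}\right) = 2898$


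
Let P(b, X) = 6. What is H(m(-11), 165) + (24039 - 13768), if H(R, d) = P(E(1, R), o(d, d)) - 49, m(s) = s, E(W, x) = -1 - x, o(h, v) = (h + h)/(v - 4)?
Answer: 10228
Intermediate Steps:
o(h, v) = 2*h/(-4 + v) (o(h, v) = (2*h)/(-4 + v) = 2*h/(-4 + v))
H(R, d) = -43 (H(R, d) = 6 - 49 = -43)
H(m(-11), 165) + (24039 - 13768) = -43 + (24039 - 13768) = -43 + 10271 = 10228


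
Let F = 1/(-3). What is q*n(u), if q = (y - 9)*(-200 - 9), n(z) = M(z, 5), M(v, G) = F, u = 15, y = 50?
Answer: 8569/3 ≈ 2856.3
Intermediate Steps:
F = -⅓ ≈ -0.33333
M(v, G) = -⅓
n(z) = -⅓
q = -8569 (q = (50 - 9)*(-200 - 9) = 41*(-209) = -8569)
q*n(u) = -8569*(-⅓) = 8569/3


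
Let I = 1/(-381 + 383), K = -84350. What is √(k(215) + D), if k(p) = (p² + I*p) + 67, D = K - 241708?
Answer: I*√1118634/2 ≈ 528.83*I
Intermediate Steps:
D = -326058 (D = -84350 - 241708 = -326058)
I = ½ (I = 1/2 = ½ ≈ 0.50000)
k(p) = 67 + p² + p/2 (k(p) = (p² + p/2) + 67 = 67 + p² + p/2)
√(k(215) + D) = √((67 + 215² + (½)*215) - 326058) = √((67 + 46225 + 215/2) - 326058) = √(92799/2 - 326058) = √(-559317/2) = I*√1118634/2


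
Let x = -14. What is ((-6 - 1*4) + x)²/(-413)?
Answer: -576/413 ≈ -1.3947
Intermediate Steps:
((-6 - 1*4) + x)²/(-413) = ((-6 - 1*4) - 14)²/(-413) = ((-6 - 4) - 14)²*(-1/413) = (-10 - 14)²*(-1/413) = (-24)²*(-1/413) = 576*(-1/413) = -576/413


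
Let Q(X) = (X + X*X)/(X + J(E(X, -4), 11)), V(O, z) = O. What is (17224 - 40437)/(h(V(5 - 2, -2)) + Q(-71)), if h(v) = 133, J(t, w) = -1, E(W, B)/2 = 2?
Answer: -835668/2303 ≈ -362.86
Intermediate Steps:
E(W, B) = 4 (E(W, B) = 2*2 = 4)
Q(X) = (X + X²)/(-1 + X) (Q(X) = (X + X*X)/(X - 1) = (X + X²)/(-1 + X))
(17224 - 40437)/(h(V(5 - 2, -2)) + Q(-71)) = (17224 - 40437)/(133 - 71*(1 - 71)/(-1 - 71)) = -23213/(133 - 71*(-70)/(-72)) = -23213/(133 - 71*(-1/72)*(-70)) = -23213/(133 - 2485/36) = -23213/2303/36 = -23213*36/2303 = -835668/2303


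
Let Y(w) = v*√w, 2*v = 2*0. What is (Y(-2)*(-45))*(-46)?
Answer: 0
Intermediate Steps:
v = 0 (v = (2*0)/2 = (½)*0 = 0)
Y(w) = 0 (Y(w) = 0*√w = 0)
(Y(-2)*(-45))*(-46) = (0*(-45))*(-46) = 0*(-46) = 0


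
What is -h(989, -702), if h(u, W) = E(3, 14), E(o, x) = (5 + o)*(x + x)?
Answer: -224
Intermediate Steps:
E(o, x) = 2*x*(5 + o) (E(o, x) = (5 + o)*(2*x) = 2*x*(5 + o))
h(u, W) = 224 (h(u, W) = 2*14*(5 + 3) = 2*14*8 = 224)
-h(989, -702) = -1*224 = -224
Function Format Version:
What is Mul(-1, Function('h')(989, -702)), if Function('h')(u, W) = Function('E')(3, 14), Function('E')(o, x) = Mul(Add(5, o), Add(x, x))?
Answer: -224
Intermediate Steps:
Function('E')(o, x) = Mul(2, x, Add(5, o)) (Function('E')(o, x) = Mul(Add(5, o), Mul(2, x)) = Mul(2, x, Add(5, o)))
Function('h')(u, W) = 224 (Function('h')(u, W) = Mul(2, 14, Add(5, 3)) = Mul(2, 14, 8) = 224)
Mul(-1, Function('h')(989, -702)) = Mul(-1, 224) = -224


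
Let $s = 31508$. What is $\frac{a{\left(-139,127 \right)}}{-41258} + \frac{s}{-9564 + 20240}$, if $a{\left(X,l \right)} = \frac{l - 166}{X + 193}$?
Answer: $\frac{5849841485}{1982116836} \approx 2.9513$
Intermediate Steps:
$a{\left(X,l \right)} = \frac{-166 + l}{193 + X}$
$\frac{a{\left(-139,127 \right)}}{-41258} + \frac{s}{-9564 + 20240} = \frac{\frac{1}{193 - 139} \left(-166 + 127\right)}{-41258} + \frac{31508}{-9564 + 20240} = \frac{1}{54} \left(-39\right) \left(- \frac{1}{41258}\right) + \frac{31508}{10676} = \frac{1}{54} \left(-39\right) \left(- \frac{1}{41258}\right) + 31508 \cdot \frac{1}{10676} = \left(- \frac{13}{18}\right) \left(- \frac{1}{41258}\right) + \frac{7877}{2669} = \frac{13}{742644} + \frac{7877}{2669} = \frac{5849841485}{1982116836}$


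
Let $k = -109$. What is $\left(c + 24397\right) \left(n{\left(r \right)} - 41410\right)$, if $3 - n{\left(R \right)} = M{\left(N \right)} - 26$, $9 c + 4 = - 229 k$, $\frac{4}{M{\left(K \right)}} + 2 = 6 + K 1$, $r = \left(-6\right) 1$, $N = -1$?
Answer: $- \frac{3373073990}{3} \approx -1.1244 \cdot 10^{9}$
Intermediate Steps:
$r = -6$
$M{\left(K \right)} = \frac{4}{4 + K}$ ($M{\left(K \right)} = \frac{4}{-2 + \left(6 + K 1\right)} = \frac{4}{-2 + \left(6 + K\right)} = \frac{4}{4 + K}$)
$c = 2773$ ($c = - \frac{4}{9} + \frac{\left(-229\right) \left(-109\right)}{9} = - \frac{4}{9} + \frac{1}{9} \cdot 24961 = - \frac{4}{9} + \frac{24961}{9} = 2773$)
$n{\left(R \right)} = \frac{83}{3}$ ($n{\left(R \right)} = 3 - \left(\frac{4}{4 - 1} - 26\right) = 3 - \left(\frac{4}{3} - 26\right) = 3 - - \frac{74}{3} = 3 + \frac{74}{3} = \frac{83}{3}$)
$\left(c + 24397\right) \left(n{\left(r \right)} - 41410\right) = \left(2773 + 24397\right) \left(\frac{83}{3} - 41410\right) = 27170 \left(- \frac{124147}{3}\right) = - \frac{3373073990}{3}$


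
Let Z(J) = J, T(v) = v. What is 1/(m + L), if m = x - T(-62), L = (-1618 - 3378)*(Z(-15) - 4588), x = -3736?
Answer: 1/22992914 ≈ 4.3492e-8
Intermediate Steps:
L = 22996588 (L = (-1618 - 3378)*(-15 - 4588) = -4996*(-4603) = 22996588)
m = -3674 (m = -3736 - 1*(-62) = -3736 + 62 = -3674)
1/(m + L) = 1/(-3674 + 22996588) = 1/22992914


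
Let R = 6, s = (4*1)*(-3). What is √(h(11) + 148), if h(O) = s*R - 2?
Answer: √74 ≈ 8.6023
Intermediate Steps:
s = -12 (s = 4*(-3) = -12)
h(O) = -74 (h(O) = -12*6 - 2 = -72 - 2 = -74)
√(h(11) + 148) = √(-74 + 148) = √74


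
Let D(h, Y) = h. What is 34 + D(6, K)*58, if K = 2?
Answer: 382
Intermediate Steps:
34 + D(6, K)*58 = 34 + 6*58 = 34 + 348 = 382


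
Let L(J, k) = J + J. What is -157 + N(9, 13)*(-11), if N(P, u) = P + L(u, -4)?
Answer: -542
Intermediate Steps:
L(J, k) = 2*J
N(P, u) = P + 2*u
-157 + N(9, 13)*(-11) = -157 + (9 + 2*13)*(-11) = -157 + (9 + 26)*(-11) = -157 + 35*(-11) = -157 - 385 = -542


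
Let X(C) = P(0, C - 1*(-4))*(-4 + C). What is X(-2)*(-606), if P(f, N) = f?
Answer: 0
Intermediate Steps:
X(C) = 0 (X(C) = 0*(-4 + C) = 0)
X(-2)*(-606) = 0*(-606) = 0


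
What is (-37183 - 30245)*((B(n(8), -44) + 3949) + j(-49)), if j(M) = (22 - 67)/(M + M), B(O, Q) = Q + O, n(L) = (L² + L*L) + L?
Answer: -13352867982/49 ≈ -2.7251e+8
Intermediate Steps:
n(L) = L + 2*L² (n(L) = (L² + L²) + L = 2*L² + L = L + 2*L²)
B(O, Q) = O + Q
j(M) = -45/(2*M) (j(M) = -45*1/(2*M) = -45/(2*M))
(-37183 - 30245)*((B(n(8), -44) + 3949) + j(-49)) = (-37183 - 30245)*(((8*(1 + 2*8) - 44) + 3949) - 45/2/(-49)) = -67428*(((8*(1 + 16) - 44) + 3949) - 45/2*(-1/49)) = -67428*(((8*17 - 44) + 3949) + 45/98) = -67428*(((136 - 44) + 3949) + 45/98) = -67428*((92 + 3949) + 45/98) = -67428*(4041 + 45/98) = -67428*396063/98 = -13352867982/49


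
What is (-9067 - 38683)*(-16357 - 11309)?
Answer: 1321051500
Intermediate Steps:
(-9067 - 38683)*(-16357 - 11309) = -47750*(-27666) = 1321051500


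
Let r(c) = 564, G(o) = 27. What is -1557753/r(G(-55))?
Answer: -519251/188 ≈ -2762.0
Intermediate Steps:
-1557753/r(G(-55)) = -1557753/564 = -1557753*1/564 = -519251/188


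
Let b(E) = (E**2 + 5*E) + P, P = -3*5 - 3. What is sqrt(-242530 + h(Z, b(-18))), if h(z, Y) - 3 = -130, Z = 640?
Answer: I*sqrt(242657) ≈ 492.6*I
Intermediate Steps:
P = -18 (P = -15 - 3 = -18)
b(E) = -18 + E**2 + 5*E (b(E) = (E**2 + 5*E) - 18 = -18 + E**2 + 5*E)
h(z, Y) = -127 (h(z, Y) = 3 - 130 = -127)
sqrt(-242530 + h(Z, b(-18))) = sqrt(-242530 - 127) = sqrt(-242657) = I*sqrt(242657)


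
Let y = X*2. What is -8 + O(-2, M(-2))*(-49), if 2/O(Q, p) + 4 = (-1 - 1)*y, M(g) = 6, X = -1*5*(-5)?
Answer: -367/52 ≈ -7.0577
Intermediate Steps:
X = 25 (X = -5*(-5) = 25)
y = 50 (y = 25*2 = 50)
O(Q, p) = -1/52 (O(Q, p) = 2/(-4 + (-1 - 1)*50) = 2/(-4 - 2*50) = 2/(-4 - 100) = 2/(-104) = 2*(-1/104) = -1/52)
-8 + O(-2, M(-2))*(-49) = -8 - 1/52*(-49) = -8 + 49/52 = -367/52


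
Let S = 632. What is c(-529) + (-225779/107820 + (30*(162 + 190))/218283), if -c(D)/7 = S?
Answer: -34722731051899/7845091020 ≈ -4426.0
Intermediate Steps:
c(D) = -4424 (c(D) = -7*632 = -4424)
c(-529) + (-225779/107820 + (30*(162 + 190))/218283) = -4424 + (-225779/107820 + (30*(162 + 190))/218283) = -4424 + (-225779*1/107820 + (30*352)*(1/218283)) = -4424 + (-225779/107820 + 10560*(1/218283)) = -4424 + (-225779/107820 + 3520/72761) = -4424 - 16048379419/7845091020 = -34722731051899/7845091020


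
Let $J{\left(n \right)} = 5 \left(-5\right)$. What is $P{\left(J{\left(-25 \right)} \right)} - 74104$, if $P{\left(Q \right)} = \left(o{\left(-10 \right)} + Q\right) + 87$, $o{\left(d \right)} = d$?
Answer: $-74052$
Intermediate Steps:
$J{\left(n \right)} = -25$
$P{\left(Q \right)} = 77 + Q$ ($P{\left(Q \right)} = \left(-10 + Q\right) + 87 = 77 + Q$)
$P{\left(J{\left(-25 \right)} \right)} - 74104 = \left(77 - 25\right) - 74104 = 52 - 74104 = -74052$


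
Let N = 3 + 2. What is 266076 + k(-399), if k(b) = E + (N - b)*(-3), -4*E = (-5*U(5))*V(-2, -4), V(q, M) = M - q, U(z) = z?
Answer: 529703/2 ≈ 2.6485e+5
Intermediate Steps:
N = 5
E = -25/2 (E = -(-5*5)*(-4 - 1*(-2))/4 = -(-25)*(-4 + 2)/4 = -(-25)*(-2)/4 = -1/4*50 = -25/2 ≈ -12.500)
k(b) = -55/2 + 3*b (k(b) = -25/2 + (5 - b)*(-3) = -25/2 + (-15 + 3*b) = -55/2 + 3*b)
266076 + k(-399) = 266076 + (-55/2 + 3*(-399)) = 266076 + (-55/2 - 1197) = 266076 - 2449/2 = 529703/2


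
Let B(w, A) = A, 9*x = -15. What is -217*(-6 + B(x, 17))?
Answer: -2387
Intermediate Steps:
x = -5/3 (x = (1/9)*(-15) = -5/3 ≈ -1.6667)
-217*(-6 + B(x, 17)) = -217*(-6 + 17) = -217*11 = -2387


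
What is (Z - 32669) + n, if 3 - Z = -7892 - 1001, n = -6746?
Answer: -30519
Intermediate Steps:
Z = 8896 (Z = 3 - (-7892 - 1001) = 3 - 1*(-8893) = 3 + 8893 = 8896)
(Z - 32669) + n = (8896 - 32669) - 6746 = -23773 - 6746 = -30519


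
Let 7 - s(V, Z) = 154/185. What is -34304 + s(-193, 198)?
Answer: -6345099/185 ≈ -34298.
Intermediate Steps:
s(V, Z) = 1141/185 (s(V, Z) = 7 - 154/185 = 1141/185)
-34304 + s(-193, 198) = -34304 + 1141/185 = -6345099/185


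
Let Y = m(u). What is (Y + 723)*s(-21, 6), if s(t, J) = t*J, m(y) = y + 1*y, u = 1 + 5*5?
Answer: -97650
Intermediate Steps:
u = 26 (u = 1 + 25 = 26)
m(y) = 2*y (m(y) = y + y = 2*y)
Y = 52 (Y = 2*26 = 52)
s(t, J) = J*t
(Y + 723)*s(-21, 6) = (52 + 723)*(6*(-21)) = 775*(-126) = -97650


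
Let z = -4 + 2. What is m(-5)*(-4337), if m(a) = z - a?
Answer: -13011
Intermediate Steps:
z = -2
m(a) = -2 - a
m(-5)*(-4337) = (-2 - 1*(-5))*(-4337) = (-2 + 5)*(-4337) = 3*(-4337) = -13011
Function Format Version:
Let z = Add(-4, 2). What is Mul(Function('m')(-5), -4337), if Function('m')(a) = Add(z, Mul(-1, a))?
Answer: -13011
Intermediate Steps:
z = -2
Function('m')(a) = Add(-2, Mul(-1, a))
Mul(Function('m')(-5), -4337) = Mul(Add(-2, Mul(-1, -5)), -4337) = Mul(Add(-2, 5), -4337) = Mul(3, -4337) = -13011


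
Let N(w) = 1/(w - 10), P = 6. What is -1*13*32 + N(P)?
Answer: -1665/4 ≈ -416.25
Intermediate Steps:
N(w) = 1/(-10 + w)
-1*13*32 + N(P) = -1*13*32 + 1/(-10 + 6) = -13*32 + 1/(-4) = -416 - ¼ = -1665/4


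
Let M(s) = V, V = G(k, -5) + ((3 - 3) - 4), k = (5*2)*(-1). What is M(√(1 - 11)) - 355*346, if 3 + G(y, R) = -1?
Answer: -122838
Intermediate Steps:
k = -10 (k = 10*(-1) = -10)
G(y, R) = -4 (G(y, R) = -3 - 1 = -4)
V = -8 (V = -4 + ((3 - 3) - 4) = -4 + (0 - 4) = -4 - 4 = -8)
M(s) = -8
M(√(1 - 11)) - 355*346 = -8 - 355*346 = -8 - 122830 = -122838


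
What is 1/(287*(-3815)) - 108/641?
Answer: -118250381/701834105 ≈ -0.16849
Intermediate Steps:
1/(287*(-3815)) - 108/641 = (1/287)*(-1/3815) - 108*1/641 = -1/1094905 - 108/641 = -118250381/701834105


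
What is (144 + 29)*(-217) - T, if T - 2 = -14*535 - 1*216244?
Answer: 186191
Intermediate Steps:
T = -223732 (T = 2 + (-14*535 - 1*216244) = 2 + (-7490 - 216244) = 2 - 223734 = -223732)
(144 + 29)*(-217) - T = (144 + 29)*(-217) - 1*(-223732) = 173*(-217) + 223732 = -37541 + 223732 = 186191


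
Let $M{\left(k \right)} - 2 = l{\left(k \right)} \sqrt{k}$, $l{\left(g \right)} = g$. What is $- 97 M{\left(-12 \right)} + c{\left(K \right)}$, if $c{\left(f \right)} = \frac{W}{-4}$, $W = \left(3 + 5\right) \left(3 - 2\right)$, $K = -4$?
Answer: $-196 + 2328 i \sqrt{3} \approx -196.0 + 4032.2 i$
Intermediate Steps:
$M{\left(k \right)} = 2 + k^{\frac{3}{2}}$ ($M{\left(k \right)} = 2 + k \sqrt{k} = 2 + k^{\frac{3}{2}}$)
$W = 8$ ($W = 8 \cdot 1 = 8$)
$c{\left(f \right)} = -2$ ($c{\left(f \right)} = \frac{8}{-4} = 8 \left(- \frac{1}{4}\right) = -2$)
$- 97 M{\left(-12 \right)} + c{\left(K \right)} = - 97 \left(2 + \left(-12\right)^{\frac{3}{2}}\right) - 2 = - 97 \left(2 - 24 i \sqrt{3}\right) - 2 = \left(-194 + 2328 i \sqrt{3}\right) - 2 = -196 + 2328 i \sqrt{3}$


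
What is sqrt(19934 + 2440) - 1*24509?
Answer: -24509 + 3*sqrt(2486) ≈ -24359.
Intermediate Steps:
sqrt(19934 + 2440) - 1*24509 = sqrt(22374) - 24509 = 3*sqrt(2486) - 24509 = -24509 + 3*sqrt(2486)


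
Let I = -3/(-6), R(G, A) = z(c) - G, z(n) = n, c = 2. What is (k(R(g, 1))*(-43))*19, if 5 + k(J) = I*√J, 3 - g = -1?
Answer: 4085 - 817*I*√2/2 ≈ 4085.0 - 577.71*I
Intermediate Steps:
g = 4 (g = 3 - 1*(-1) = 3 + 1 = 4)
R(G, A) = 2 - G
I = ½ (I = -3*(-⅙) = ½ ≈ 0.50000)
k(J) = -5 + √J/2
(k(R(g, 1))*(-43))*19 = ((-5 + √(2 - 1*4)/2)*(-43))*19 = ((-5 + √(2 - 4)/2)*(-43))*19 = ((-5 + √(-2)/2)*(-43))*19 = ((-5 + (I*√2)/2)*(-43))*19 = ((-5 + I*√2/2)*(-43))*19 = (215 - 43*I*√2/2)*19 = 4085 - 817*I*√2/2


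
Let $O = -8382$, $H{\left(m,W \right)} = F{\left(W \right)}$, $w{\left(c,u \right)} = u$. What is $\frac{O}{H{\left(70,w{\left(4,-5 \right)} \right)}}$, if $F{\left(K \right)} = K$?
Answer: $\frac{8382}{5} \approx 1676.4$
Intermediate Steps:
$H{\left(m,W \right)} = W$
$\frac{O}{H{\left(70,w{\left(4,-5 \right)} \right)}} = - \frac{8382}{-5} = \left(-8382\right) \left(- \frac{1}{5}\right) = \frac{8382}{5}$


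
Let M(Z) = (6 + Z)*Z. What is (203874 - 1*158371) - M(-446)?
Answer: -150737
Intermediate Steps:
M(Z) = Z*(6 + Z)
(203874 - 1*158371) - M(-446) = (203874 - 1*158371) - (-446)*(6 - 446) = (203874 - 158371) - (-446)*(-440) = 45503 - 1*196240 = 45503 - 196240 = -150737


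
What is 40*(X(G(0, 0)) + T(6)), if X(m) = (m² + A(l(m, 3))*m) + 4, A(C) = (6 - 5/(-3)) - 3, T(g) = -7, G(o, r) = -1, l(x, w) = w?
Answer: -800/3 ≈ -266.67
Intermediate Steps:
A(C) = 14/3 (A(C) = (6 - 5*(-⅓)) - 3 = (6 + 5/3) - 3 = 23/3 - 3 = 14/3)
X(m) = 4 + m² + 14*m/3 (X(m) = (m² + 14*m/3) + 4 = 4 + m² + 14*m/3)
40*(X(G(0, 0)) + T(6)) = 40*((4 + (-1)² + (14/3)*(-1)) - 7) = 40*((4 + 1 - 14/3) - 7) = 40*(⅓ - 7) = 40*(-20/3) = -800/3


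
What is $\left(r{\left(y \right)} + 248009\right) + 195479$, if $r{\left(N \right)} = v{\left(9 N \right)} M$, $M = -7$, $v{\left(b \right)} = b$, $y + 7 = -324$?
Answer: $464341$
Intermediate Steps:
$y = -331$ ($y = -7 - 324 = -331$)
$r{\left(N \right)} = - 63 N$ ($r{\left(N \right)} = 9 N \left(-7\right) = - 63 N$)
$\left(r{\left(y \right)} + 248009\right) + 195479 = \left(\left(-63\right) \left(-331\right) + 248009\right) + 195479 = \left(20853 + 248009\right) + 195479 = 268862 + 195479 = 464341$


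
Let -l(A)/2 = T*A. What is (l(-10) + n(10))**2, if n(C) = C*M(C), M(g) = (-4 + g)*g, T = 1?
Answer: 384400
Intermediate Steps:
M(g) = g*(-4 + g)
l(A) = -2*A
n(C) = C**2*(-4 + C) (n(C) = C*(C*(-4 + C)) = C**2*(-4 + C))
(l(-10) + n(10))**2 = (-2*(-10) + 10**2*(-4 + 10))**2 = (20 + 100*6)**2 = (20 + 600)**2 = 620**2 = 384400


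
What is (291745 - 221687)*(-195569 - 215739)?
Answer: -28815415864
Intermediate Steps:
(291745 - 221687)*(-195569 - 215739) = 70058*(-411308) = -28815415864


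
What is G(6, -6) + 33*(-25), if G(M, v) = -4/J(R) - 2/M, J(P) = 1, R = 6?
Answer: -2488/3 ≈ -829.33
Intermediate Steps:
G(M, v) = -4 - 2/M (G(M, v) = -4/1 - 2/M = -4*1 - 2/M = -4 - 2/M)
G(6, -6) + 33*(-25) = (-4 - 2/6) + 33*(-25) = (-4 - 2*1/6) - 825 = (-4 - 1/3) - 825 = -13/3 - 825 = -2488/3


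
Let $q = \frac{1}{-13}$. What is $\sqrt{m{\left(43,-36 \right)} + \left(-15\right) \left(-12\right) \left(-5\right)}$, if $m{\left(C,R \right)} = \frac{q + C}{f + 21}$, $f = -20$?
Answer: $\frac{3 i \sqrt{16094}}{13} \approx 29.276 i$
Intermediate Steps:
$q = - \frac{1}{13} \approx -0.076923$
$m{\left(C,R \right)} = - \frac{1}{13} + C$ ($m{\left(C,R \right)} = \frac{- \frac{1}{13} + C}{-20 + 21} = \frac{- \frac{1}{13} + C}{1} = \left(- \frac{1}{13} + C\right) 1 = - \frac{1}{13} + C$)
$\sqrt{m{\left(43,-36 \right)} + \left(-15\right) \left(-12\right) \left(-5\right)} = \sqrt{\left(- \frac{1}{13} + 43\right) + \left(-15\right) \left(-12\right) \left(-5\right)} = \sqrt{\frac{558}{13} + 180 \left(-5\right)} = \sqrt{\frac{558}{13} - 900} = \sqrt{- \frac{11142}{13}} = \frac{3 i \sqrt{16094}}{13}$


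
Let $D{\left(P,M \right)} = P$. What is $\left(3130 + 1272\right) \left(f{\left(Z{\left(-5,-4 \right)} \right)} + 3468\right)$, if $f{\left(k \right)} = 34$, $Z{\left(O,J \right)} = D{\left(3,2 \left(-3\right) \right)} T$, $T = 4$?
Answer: $15415804$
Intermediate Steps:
$Z{\left(O,J \right)} = 12$ ($Z{\left(O,J \right)} = 3 \cdot 4 = 12$)
$\left(3130 + 1272\right) \left(f{\left(Z{\left(-5,-4 \right)} \right)} + 3468\right) = \left(3130 + 1272\right) \left(34 + 3468\right) = 4402 \cdot 3502 = 15415804$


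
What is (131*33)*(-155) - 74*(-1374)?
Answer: -568389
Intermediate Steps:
(131*33)*(-155) - 74*(-1374) = 4323*(-155) + 101676 = -670065 + 101676 = -568389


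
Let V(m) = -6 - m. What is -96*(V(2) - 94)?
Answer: 9792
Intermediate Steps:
-96*(V(2) - 94) = -96*((-6 - 1*2) - 94) = -96*((-6 - 2) - 94) = -96*(-8 - 94) = -96*(-102) = 9792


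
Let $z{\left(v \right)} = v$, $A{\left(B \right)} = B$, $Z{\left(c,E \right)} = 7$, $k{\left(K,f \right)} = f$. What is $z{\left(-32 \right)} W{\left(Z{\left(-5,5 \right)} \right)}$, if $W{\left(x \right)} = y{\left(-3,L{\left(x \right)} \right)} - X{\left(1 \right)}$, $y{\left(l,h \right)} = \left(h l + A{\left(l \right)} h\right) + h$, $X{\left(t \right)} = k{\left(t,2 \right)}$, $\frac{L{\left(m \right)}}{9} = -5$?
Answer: $-7136$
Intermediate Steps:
$L{\left(m \right)} = -45$ ($L{\left(m \right)} = 9 \left(-5\right) = -45$)
$X{\left(t \right)} = 2$
$y{\left(l,h \right)} = h + 2 h l$ ($y{\left(l,h \right)} = \left(h l + l h\right) + h = \left(h l + h l\right) + h = 2 h l + h = h + 2 h l$)
$W{\left(x \right)} = 223$ ($W{\left(x \right)} = - 45 \left(1 + 2 \left(-3\right)\right) - 2 = - 45 \left(1 - 6\right) - 2 = \left(-45\right) \left(-5\right) - 2 = 225 - 2 = 223$)
$z{\left(-32 \right)} W{\left(Z{\left(-5,5 \right)} \right)} = \left(-32\right) 223 = -7136$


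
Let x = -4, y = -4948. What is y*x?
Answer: 19792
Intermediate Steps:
y*x = -4948*(-4) = 19792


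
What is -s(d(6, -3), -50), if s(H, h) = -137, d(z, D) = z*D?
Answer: 137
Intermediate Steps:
d(z, D) = D*z
-s(d(6, -3), -50) = -1*(-137) = 137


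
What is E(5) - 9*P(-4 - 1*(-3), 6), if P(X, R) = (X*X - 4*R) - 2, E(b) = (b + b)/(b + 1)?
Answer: 680/3 ≈ 226.67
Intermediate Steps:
E(b) = 2*b/(1 + b) (E(b) = (2*b)/(1 + b) = 2*b/(1 + b))
P(X, R) = -2 + X**2 - 4*R (P(X, R) = (X**2 - 4*R) - 2 = -2 + X**2 - 4*R)
E(5) - 9*P(-4 - 1*(-3), 6) = 2*5/(1 + 5) - 9*(-2 + (-4 - 1*(-3))**2 - 4*6) = 2*5/6 - 9*(-2 + (-4 + 3)**2 - 24) = 2*5*(1/6) - 9*(-2 + (-1)**2 - 24) = 5/3 - 9*(-2 + 1 - 24) = 5/3 - 9*(-25) = 5/3 + 225 = 680/3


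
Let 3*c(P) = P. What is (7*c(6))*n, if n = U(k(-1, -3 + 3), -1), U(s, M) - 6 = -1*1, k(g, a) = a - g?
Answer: 70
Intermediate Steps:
c(P) = P/3
U(s, M) = 5 (U(s, M) = 6 - 1*1 = 6 - 1 = 5)
n = 5
(7*c(6))*n = (7*((⅓)*6))*5 = (7*2)*5 = 14*5 = 70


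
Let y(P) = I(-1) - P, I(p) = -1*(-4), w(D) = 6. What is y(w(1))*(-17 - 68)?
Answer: 170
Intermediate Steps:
I(p) = 4
y(P) = 4 - P
y(w(1))*(-17 - 68) = (4 - 1*6)*(-17 - 68) = (4 - 6)*(-85) = -2*(-85) = 170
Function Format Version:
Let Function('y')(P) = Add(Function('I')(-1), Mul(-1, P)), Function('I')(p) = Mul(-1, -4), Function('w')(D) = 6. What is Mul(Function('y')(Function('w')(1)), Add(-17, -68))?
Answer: 170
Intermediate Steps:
Function('I')(p) = 4
Function('y')(P) = Add(4, Mul(-1, P))
Mul(Function('y')(Function('w')(1)), Add(-17, -68)) = Mul(Add(4, Mul(-1, 6)), Add(-17, -68)) = Mul(Add(4, -6), -85) = Mul(-2, -85) = 170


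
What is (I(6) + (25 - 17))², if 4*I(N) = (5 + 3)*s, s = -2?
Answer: 16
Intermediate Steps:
I(N) = -4 (I(N) = ((5 + 3)*(-2))/4 = (8*(-2))/4 = (¼)*(-16) = -4)
(I(6) + (25 - 17))² = (-4 + (25 - 17))² = (-4 + 8)² = 4² = 16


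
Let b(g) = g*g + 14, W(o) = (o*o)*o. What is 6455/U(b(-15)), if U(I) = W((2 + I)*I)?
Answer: 6455/191093022892799 ≈ 3.3779e-11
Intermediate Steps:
W(o) = o³ (W(o) = o²*o = o³)
b(g) = 14 + g² (b(g) = g² + 14 = 14 + g²)
U(I) = I³*(2 + I)³ (U(I) = ((2 + I)*I)³ = (I*(2 + I))³ = I³*(2 + I)³)
6455/U(b(-15)) = 6455/(((14 + (-15)²)³*(2 + (14 + (-15)²))³)) = 6455/(((14 + 225)³*(2 + (14 + 225))³)) = 6455/((239³*(2 + 239)³)) = 6455/((13651919*241³)) = 6455/((13651919*13997521)) = 6455/191093022892799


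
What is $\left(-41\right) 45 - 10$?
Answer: $-1855$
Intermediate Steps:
$\left(-41\right) 45 - 10 = -1845 + \left(-20 + 10\right) = -1845 - 10 = -1855$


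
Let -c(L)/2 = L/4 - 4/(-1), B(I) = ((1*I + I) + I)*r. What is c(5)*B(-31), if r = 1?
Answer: 1953/2 ≈ 976.50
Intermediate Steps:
B(I) = 3*I (B(I) = ((1*I + I) + I)*1 = ((I + I) + I)*1 = (2*I + I)*1 = (3*I)*1 = 3*I)
c(L) = -8 - L/2 (c(L) = -2*(L/4 - 4/(-1)) = -2*(L*(¼) - 4*(-1)) = -2*(L/4 + 4) = -2*(4 + L/4) = -8 - L/2)
c(5)*B(-31) = (-8 - ½*5)*(3*(-31)) = (-8 - 5/2)*(-93) = -21/2*(-93) = 1953/2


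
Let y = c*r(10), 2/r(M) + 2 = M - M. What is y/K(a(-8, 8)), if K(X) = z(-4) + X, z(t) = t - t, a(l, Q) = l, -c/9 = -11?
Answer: 99/8 ≈ 12.375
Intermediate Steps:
r(M) = -1 (r(M) = 2/(-2 + (M - M)) = 2/(-2 + 0) = 2/(-2) = 2*(-1/2) = -1)
c = 99 (c = -9*(-11) = 99)
z(t) = 0
K(X) = X (K(X) = 0 + X = X)
y = -99 (y = 99*(-1) = -99)
y/K(a(-8, 8)) = -99/(-8) = -99*(-1/8) = 99/8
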